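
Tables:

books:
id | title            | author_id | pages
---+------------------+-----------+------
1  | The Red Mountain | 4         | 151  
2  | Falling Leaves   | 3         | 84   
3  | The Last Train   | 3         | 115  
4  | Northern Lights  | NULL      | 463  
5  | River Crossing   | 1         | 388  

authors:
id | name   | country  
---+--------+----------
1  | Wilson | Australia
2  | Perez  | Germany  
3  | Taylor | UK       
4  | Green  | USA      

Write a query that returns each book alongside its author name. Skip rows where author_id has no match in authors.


INNER JOIN keeps only books rows whose author_id matches an id in authors. Walk through each book:
  - book 1 (The Red Mountain): author_id=4 -> matches Green
  - book 2 (Falling Leaves): author_id=3 -> matches Taylor
  - book 3 (The Last Train): author_id=3 -> matches Taylor
  - book 4 (Northern Lights): author_id=NULL, no match -> dropped
  - book 5 (River Crossing): author_id=1 -> matches Wilson
So 1 of 5 rows is dropped.

SQL:
SELECT a.title, b.name AS author
FROM books a
INNER JOIN authors b ON a.author_id = b.id

Result:
title            | author
-----------------+-------
The Red Mountain | Green 
Falling Leaves   | Taylor
The Last Train   | Taylor
River Crossing   | Wilson


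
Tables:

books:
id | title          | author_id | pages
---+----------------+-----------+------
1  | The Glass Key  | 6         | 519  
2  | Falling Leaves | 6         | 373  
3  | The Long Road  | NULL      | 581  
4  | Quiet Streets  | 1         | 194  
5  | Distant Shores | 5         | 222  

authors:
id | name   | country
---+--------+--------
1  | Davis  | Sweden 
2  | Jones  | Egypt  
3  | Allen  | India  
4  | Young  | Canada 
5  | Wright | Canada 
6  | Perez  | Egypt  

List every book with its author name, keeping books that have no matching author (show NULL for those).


LEFT JOIN keeps every row from books (the left table); where author_id has no match in authors, the author columns become NULL. Walk through each book:
  - book 1 (The Glass Key): author_id=6 -> matches Perez
  - book 2 (Falling Leaves): author_id=6 -> matches Perez
  - book 3 (The Long Road): author_id=NULL, no match -> kept with NULL
  - book 4 (Quiet Streets): author_id=1 -> matches Davis
  - book 5 (Distant Shores): author_id=5 -> matches Wright
All 5 rows appear; 1 has NULL author.

SQL:
SELECT a.title, b.name AS author
FROM books a
LEFT JOIN authors b ON a.author_id = b.id

Result:
title          | author
---------------+-------
The Glass Key  | Perez 
Falling Leaves | Perez 
The Long Road  | NULL  
Quiet Streets  | Davis 
Distant Shores | Wright


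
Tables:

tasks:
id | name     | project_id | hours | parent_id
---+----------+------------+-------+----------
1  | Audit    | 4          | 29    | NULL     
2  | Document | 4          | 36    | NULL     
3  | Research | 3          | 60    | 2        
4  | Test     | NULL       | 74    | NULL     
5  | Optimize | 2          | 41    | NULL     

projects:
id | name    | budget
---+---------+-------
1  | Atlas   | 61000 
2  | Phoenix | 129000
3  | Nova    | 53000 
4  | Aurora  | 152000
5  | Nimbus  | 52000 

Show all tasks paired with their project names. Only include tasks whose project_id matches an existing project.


INNER JOIN keeps only tasks rows whose project_id matches an id in projects. Walk through each task:
  - task 1 (Audit): project_id=4 -> matches Aurora
  - task 2 (Document): project_id=4 -> matches Aurora
  - task 3 (Research): project_id=3 -> matches Nova
  - task 4 (Test): project_id=NULL, no match -> dropped
  - task 5 (Optimize): project_id=2 -> matches Phoenix
So 1 of 5 rows is dropped.

SQL:
SELECT a.name, b.name AS project
FROM tasks a
INNER JOIN projects b ON a.project_id = b.id

Result:
name     | project
---------+--------
Audit    | Aurora 
Document | Aurora 
Research | Nova   
Optimize | Phoenix


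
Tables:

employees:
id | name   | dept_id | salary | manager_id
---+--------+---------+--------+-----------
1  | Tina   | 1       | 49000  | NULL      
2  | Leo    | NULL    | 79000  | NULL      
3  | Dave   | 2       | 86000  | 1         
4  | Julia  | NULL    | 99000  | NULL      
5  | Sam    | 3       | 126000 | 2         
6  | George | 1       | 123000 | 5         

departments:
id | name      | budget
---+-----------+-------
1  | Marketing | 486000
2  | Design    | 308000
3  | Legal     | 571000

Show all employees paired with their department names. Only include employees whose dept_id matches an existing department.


INNER JOIN keeps only employees rows whose dept_id matches an id in departments. Walk through each employee:
  - employee 1 (Tina): dept_id=1 -> matches Marketing
  - employee 2 (Leo): dept_id=NULL, no match -> dropped
  - employee 3 (Dave): dept_id=2 -> matches Design
  - employee 4 (Julia): dept_id=NULL, no match -> dropped
  - employee 5 (Sam): dept_id=3 -> matches Legal
  - employee 6 (George): dept_id=1 -> matches Marketing
So 2 of 6 rows are dropped.

SQL:
SELECT a.name, b.name AS department
FROM employees a
INNER JOIN departments b ON a.dept_id = b.id

Result:
name   | department
-------+-----------
Tina   | Marketing 
Dave   | Design    
Sam    | Legal     
George | Marketing 


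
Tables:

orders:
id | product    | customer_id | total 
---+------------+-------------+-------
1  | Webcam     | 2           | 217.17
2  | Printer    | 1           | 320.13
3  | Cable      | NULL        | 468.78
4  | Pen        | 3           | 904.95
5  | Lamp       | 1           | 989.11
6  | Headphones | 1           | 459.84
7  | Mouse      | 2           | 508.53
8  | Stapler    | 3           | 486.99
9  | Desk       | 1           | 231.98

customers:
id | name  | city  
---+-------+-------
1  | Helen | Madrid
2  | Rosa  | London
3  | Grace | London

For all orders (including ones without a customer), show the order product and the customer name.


LEFT JOIN keeps every row from orders (the left table); where customer_id has no match in customers, the customer columns become NULL. Walk through each order:
  - order 1 (Webcam): customer_id=2 -> matches Rosa
  - order 2 (Printer): customer_id=1 -> matches Helen
  - order 3 (Cable): customer_id=NULL, no match -> kept with NULL
  - order 4 (Pen): customer_id=3 -> matches Grace
  - order 5 (Lamp): customer_id=1 -> matches Helen
  - order 6 (Headphones): customer_id=1 -> matches Helen
  - order 7 (Mouse): customer_id=2 -> matches Rosa
  - order 8 (Stapler): customer_id=3 -> matches Grace
  - order 9 (Desk): customer_id=1 -> matches Helen
All 9 rows appear; 1 has NULL customer.

SQL:
SELECT a.product, b.name AS customer
FROM orders a
LEFT JOIN customers b ON a.customer_id = b.id

Result:
product    | customer
-----------+---------
Webcam     | Rosa    
Printer    | Helen   
Cable      | NULL    
Pen        | Grace   
Lamp       | Helen   
Headphones | Helen   
Mouse      | Rosa    
Stapler    | Grace   
Desk       | Helen   


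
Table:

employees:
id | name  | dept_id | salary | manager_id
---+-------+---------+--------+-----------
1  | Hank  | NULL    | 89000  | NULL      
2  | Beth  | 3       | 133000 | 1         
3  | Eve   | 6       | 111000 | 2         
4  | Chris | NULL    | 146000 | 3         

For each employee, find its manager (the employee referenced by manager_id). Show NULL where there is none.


This is a self-join: employees is joined to a second copy of itself, matching each row's manager_id to another row's id. Use LEFT JOIN so rows with manager_id=NULL are kept.
  - employee 1 (Hank): manager_id=NULL -> NULL
  - employee 2 (Beth): manager_id=1 -> Hank
  - employee 3 (Eve): manager_id=2 -> Beth
  - employee 4 (Chris): manager_id=3 -> Eve

SQL:
SELECT a.name AS item, b.name AS manager
FROM employees a
LEFT JOIN employees b ON a.manager_id = b.id

Result:
item  | manager
------+--------
Hank  | NULL   
Beth  | Hank   
Eve   | Beth   
Chris | Eve    


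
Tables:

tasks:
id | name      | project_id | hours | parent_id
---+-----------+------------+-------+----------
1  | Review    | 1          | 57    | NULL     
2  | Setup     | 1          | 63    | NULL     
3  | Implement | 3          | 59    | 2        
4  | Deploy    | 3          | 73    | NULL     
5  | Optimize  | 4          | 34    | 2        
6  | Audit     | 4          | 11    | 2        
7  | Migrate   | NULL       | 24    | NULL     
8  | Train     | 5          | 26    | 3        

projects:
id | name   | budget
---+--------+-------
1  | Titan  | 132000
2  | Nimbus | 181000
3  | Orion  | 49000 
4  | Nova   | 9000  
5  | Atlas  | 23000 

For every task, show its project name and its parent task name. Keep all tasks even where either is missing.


Two LEFT JOINs from the same base table tasks: one to projects via project_id, one to tasks itself via parent_id. Both are LEFT so every task is preserved.
Match against projects:
  - task 1 (Review): project_id=1 -> matches Titan
  - task 2 (Setup): project_id=1 -> matches Titan
  - task 3 (Implement): project_id=3 -> matches Orion
  - task 4 (Deploy): project_id=3 -> matches Orion
  - task 5 (Optimize): project_id=4 -> matches Nova
  - task 6 (Audit): project_id=4 -> matches Nova
  - task 7 (Migrate): project_id=NULL, no match -> kept with NULL
  - task 8 (Train): project_id=5 -> matches Atlas
Match against tasks (self):
  - task 1 (Review): parent_id=NULL -> NULL
  - task 2 (Setup): parent_id=NULL -> NULL
  - task 3 (Implement): parent_id=2 -> Setup
  - task 4 (Deploy): parent_id=NULL -> NULL
  - task 5 (Optimize): parent_id=2 -> Setup
  - task 6 (Audit): parent_id=2 -> Setup
  - task 7 (Migrate): parent_id=NULL -> NULL
  - task 8 (Train): parent_id=3 -> Implement

SQL:
SELECT a.name, b.name AS project, c.name AS parent
FROM tasks a
LEFT JOIN projects b ON a.project_id = b.id
LEFT JOIN tasks c ON a.parent_id = c.id

Result:
name      | project | parent   
----------+---------+----------
Review    | Titan   | NULL     
Setup     | Titan   | NULL     
Implement | Orion   | Setup    
Deploy    | Orion   | NULL     
Optimize  | Nova    | Setup    
Audit     | Nova    | Setup    
Migrate   | NULL    | NULL     
Train     | Atlas   | Implement


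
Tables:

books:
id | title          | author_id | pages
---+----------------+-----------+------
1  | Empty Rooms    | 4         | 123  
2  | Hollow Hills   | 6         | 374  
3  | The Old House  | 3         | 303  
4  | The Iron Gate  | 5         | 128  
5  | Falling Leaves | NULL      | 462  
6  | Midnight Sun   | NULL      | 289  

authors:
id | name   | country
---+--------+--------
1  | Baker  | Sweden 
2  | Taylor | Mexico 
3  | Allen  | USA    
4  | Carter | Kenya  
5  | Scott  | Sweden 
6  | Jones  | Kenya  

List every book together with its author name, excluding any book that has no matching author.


INNER JOIN keeps only books rows whose author_id matches an id in authors. Walk through each book:
  - book 1 (Empty Rooms): author_id=4 -> matches Carter
  - book 2 (Hollow Hills): author_id=6 -> matches Jones
  - book 3 (The Old House): author_id=3 -> matches Allen
  - book 4 (The Iron Gate): author_id=5 -> matches Scott
  - book 5 (Falling Leaves): author_id=NULL, no match -> dropped
  - book 6 (Midnight Sun): author_id=NULL, no match -> dropped
So 2 of 6 rows are dropped.

SQL:
SELECT a.title, b.name AS author
FROM books a
INNER JOIN authors b ON a.author_id = b.id

Result:
title         | author
--------------+-------
Empty Rooms   | Carter
Hollow Hills  | Jones 
The Old House | Allen 
The Iron Gate | Scott 


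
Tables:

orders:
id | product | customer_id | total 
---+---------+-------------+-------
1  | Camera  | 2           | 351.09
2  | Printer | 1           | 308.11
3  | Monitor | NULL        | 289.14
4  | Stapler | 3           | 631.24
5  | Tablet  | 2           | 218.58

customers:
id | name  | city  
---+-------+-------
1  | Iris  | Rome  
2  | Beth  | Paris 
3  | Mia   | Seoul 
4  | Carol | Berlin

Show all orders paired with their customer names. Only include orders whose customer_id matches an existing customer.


INNER JOIN keeps only orders rows whose customer_id matches an id in customers. Walk through each order:
  - order 1 (Camera): customer_id=2 -> matches Beth
  - order 2 (Printer): customer_id=1 -> matches Iris
  - order 3 (Monitor): customer_id=NULL, no match -> dropped
  - order 4 (Stapler): customer_id=3 -> matches Mia
  - order 5 (Tablet): customer_id=2 -> matches Beth
So 1 of 5 rows is dropped.

SQL:
SELECT a.product, b.name AS customer
FROM orders a
INNER JOIN customers b ON a.customer_id = b.id

Result:
product | customer
--------+---------
Camera  | Beth    
Printer | Iris    
Stapler | Mia     
Tablet  | Beth    


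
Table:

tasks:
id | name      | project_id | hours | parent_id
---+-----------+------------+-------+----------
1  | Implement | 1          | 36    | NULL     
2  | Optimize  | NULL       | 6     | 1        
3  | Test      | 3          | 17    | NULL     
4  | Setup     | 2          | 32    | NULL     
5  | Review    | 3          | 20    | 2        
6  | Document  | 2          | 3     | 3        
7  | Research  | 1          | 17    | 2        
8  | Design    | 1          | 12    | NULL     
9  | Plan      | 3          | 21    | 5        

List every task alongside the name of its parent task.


This is a self-join: tasks is joined to a second copy of itself, matching each row's parent_id to another row's id. Use LEFT JOIN so rows with parent_id=NULL are kept.
  - task 1 (Implement): parent_id=NULL -> NULL
  - task 2 (Optimize): parent_id=1 -> Implement
  - task 3 (Test): parent_id=NULL -> NULL
  - task 4 (Setup): parent_id=NULL -> NULL
  - task 5 (Review): parent_id=2 -> Optimize
  - task 6 (Document): parent_id=3 -> Test
  - task 7 (Research): parent_id=2 -> Optimize
  - task 8 (Design): parent_id=NULL -> NULL
  - task 9 (Plan): parent_id=5 -> Review

SQL:
SELECT a.name AS item, b.name AS parent
FROM tasks a
LEFT JOIN tasks b ON a.parent_id = b.id

Result:
item      | parent   
----------+----------
Implement | NULL     
Optimize  | Implement
Test      | NULL     
Setup     | NULL     
Review    | Optimize 
Document  | Test     
Research  | Optimize 
Design    | NULL     
Plan      | Review   


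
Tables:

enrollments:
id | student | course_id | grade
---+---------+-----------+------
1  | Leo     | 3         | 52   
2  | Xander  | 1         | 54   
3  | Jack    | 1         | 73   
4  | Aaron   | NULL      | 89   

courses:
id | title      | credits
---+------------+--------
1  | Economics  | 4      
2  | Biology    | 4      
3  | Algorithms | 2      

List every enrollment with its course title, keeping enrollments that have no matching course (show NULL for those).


LEFT JOIN keeps every row from enrollments (the left table); where course_id has no match in courses, the course columns become NULL. Walk through each enrollment:
  - enrollment 1 (Leo): course_id=3 -> matches Algorithms
  - enrollment 2 (Xander): course_id=1 -> matches Economics
  - enrollment 3 (Jack): course_id=1 -> matches Economics
  - enrollment 4 (Aaron): course_id=NULL, no match -> kept with NULL
All 4 rows appear; 1 has NULL course.

SQL:
SELECT a.student, b.title AS course
FROM enrollments a
LEFT JOIN courses b ON a.course_id = b.id

Result:
student | course    
--------+-----------
Leo     | Algorithms
Xander  | Economics 
Jack    | Economics 
Aaron   | NULL      


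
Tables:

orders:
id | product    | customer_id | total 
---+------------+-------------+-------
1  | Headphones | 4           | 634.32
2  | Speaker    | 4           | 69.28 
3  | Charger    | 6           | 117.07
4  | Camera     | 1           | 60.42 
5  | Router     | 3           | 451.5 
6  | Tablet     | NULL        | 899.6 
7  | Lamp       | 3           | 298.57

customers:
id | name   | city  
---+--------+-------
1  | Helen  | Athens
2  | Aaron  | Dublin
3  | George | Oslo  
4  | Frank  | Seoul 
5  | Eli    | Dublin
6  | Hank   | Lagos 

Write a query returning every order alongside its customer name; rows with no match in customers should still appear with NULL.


LEFT JOIN keeps every row from orders (the left table); where customer_id has no match in customers, the customer columns become NULL. Walk through each order:
  - order 1 (Headphones): customer_id=4 -> matches Frank
  - order 2 (Speaker): customer_id=4 -> matches Frank
  - order 3 (Charger): customer_id=6 -> matches Hank
  - order 4 (Camera): customer_id=1 -> matches Helen
  - order 5 (Router): customer_id=3 -> matches George
  - order 6 (Tablet): customer_id=NULL, no match -> kept with NULL
  - order 7 (Lamp): customer_id=3 -> matches George
All 7 rows appear; 1 has NULL customer.

SQL:
SELECT a.product, b.name AS customer
FROM orders a
LEFT JOIN customers b ON a.customer_id = b.id

Result:
product    | customer
-----------+---------
Headphones | Frank   
Speaker    | Frank   
Charger    | Hank    
Camera     | Helen   
Router     | George  
Tablet     | NULL    
Lamp       | George  


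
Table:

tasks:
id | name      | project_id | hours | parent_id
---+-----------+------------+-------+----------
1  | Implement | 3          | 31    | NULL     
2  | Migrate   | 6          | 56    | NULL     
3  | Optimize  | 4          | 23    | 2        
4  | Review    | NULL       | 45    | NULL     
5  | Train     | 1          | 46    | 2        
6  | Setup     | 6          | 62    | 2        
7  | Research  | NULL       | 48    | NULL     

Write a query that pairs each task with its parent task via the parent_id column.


This is a self-join: tasks is joined to a second copy of itself, matching each row's parent_id to another row's id. Use LEFT JOIN so rows with parent_id=NULL are kept.
  - task 1 (Implement): parent_id=NULL -> NULL
  - task 2 (Migrate): parent_id=NULL -> NULL
  - task 3 (Optimize): parent_id=2 -> Migrate
  - task 4 (Review): parent_id=NULL -> NULL
  - task 5 (Train): parent_id=2 -> Migrate
  - task 6 (Setup): parent_id=2 -> Migrate
  - task 7 (Research): parent_id=NULL -> NULL

SQL:
SELECT a.name AS item, b.name AS parent
FROM tasks a
LEFT JOIN tasks b ON a.parent_id = b.id

Result:
item      | parent 
----------+--------
Implement | NULL   
Migrate   | NULL   
Optimize  | Migrate
Review    | NULL   
Train     | Migrate
Setup     | Migrate
Research  | NULL   


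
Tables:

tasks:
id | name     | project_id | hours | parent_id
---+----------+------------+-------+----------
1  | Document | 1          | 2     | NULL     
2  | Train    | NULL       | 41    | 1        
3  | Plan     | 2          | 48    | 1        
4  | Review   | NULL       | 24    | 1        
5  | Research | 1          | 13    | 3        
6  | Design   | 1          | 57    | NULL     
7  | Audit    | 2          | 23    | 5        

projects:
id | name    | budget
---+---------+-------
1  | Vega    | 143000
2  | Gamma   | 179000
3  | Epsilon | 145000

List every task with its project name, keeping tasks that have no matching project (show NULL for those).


LEFT JOIN keeps every row from tasks (the left table); where project_id has no match in projects, the project columns become NULL. Walk through each task:
  - task 1 (Document): project_id=1 -> matches Vega
  - task 2 (Train): project_id=NULL, no match -> kept with NULL
  - task 3 (Plan): project_id=2 -> matches Gamma
  - task 4 (Review): project_id=NULL, no match -> kept with NULL
  - task 5 (Research): project_id=1 -> matches Vega
  - task 6 (Design): project_id=1 -> matches Vega
  - task 7 (Audit): project_id=2 -> matches Gamma
All 7 rows appear; 2 have NULL project.

SQL:
SELECT a.name, b.name AS project
FROM tasks a
LEFT JOIN projects b ON a.project_id = b.id

Result:
name     | project
---------+--------
Document | Vega   
Train    | NULL   
Plan     | Gamma  
Review   | NULL   
Research | Vega   
Design   | Vega   
Audit    | Gamma  


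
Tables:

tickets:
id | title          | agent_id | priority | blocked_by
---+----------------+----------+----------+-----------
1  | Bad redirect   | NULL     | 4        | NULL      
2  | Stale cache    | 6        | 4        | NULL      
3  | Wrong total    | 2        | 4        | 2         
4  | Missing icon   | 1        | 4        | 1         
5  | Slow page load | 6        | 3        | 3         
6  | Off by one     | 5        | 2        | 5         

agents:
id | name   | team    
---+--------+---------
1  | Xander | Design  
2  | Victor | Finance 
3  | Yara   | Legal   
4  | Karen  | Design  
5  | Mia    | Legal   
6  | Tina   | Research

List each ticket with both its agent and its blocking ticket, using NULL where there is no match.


Two LEFT JOINs from the same base table tickets: one to agents via agent_id, one to tickets itself via blocked_by. Both are LEFT so every ticket is preserved.
Match against agents:
  - ticket 1 (Bad redirect): agent_id=NULL, no match -> kept with NULL
  - ticket 2 (Stale cache): agent_id=6 -> matches Tina
  - ticket 3 (Wrong total): agent_id=2 -> matches Victor
  - ticket 4 (Missing icon): agent_id=1 -> matches Xander
  - ticket 5 (Slow page load): agent_id=6 -> matches Tina
  - ticket 6 (Off by one): agent_id=5 -> matches Mia
Match against tickets (self):
  - ticket 1 (Bad redirect): blocked_by=NULL -> NULL
  - ticket 2 (Stale cache): blocked_by=NULL -> NULL
  - ticket 3 (Wrong total): blocked_by=2 -> Stale cache
  - ticket 4 (Missing icon): blocked_by=1 -> Bad redirect
  - ticket 5 (Slow page load): blocked_by=3 -> Wrong total
  - ticket 6 (Off by one): blocked_by=5 -> Slow page load

SQL:
SELECT a.title, b.name AS agent, c.title AS blocked_by
FROM tickets a
LEFT JOIN agents b ON a.agent_id = b.id
LEFT JOIN tickets c ON a.blocked_by = c.id

Result:
title          | agent  | blocked_by    
---------------+--------+---------------
Bad redirect   | NULL   | NULL          
Stale cache    | Tina   | NULL          
Wrong total    | Victor | Stale cache   
Missing icon   | Xander | Bad redirect  
Slow page load | Tina   | Wrong total   
Off by one     | Mia    | Slow page load


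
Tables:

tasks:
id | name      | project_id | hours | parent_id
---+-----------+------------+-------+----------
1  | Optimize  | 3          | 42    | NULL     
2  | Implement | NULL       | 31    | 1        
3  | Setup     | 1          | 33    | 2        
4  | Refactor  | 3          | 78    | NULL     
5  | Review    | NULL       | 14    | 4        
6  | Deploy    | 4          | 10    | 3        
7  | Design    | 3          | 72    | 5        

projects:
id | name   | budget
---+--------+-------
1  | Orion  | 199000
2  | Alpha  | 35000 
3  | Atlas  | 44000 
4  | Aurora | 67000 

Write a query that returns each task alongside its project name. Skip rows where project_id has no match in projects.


INNER JOIN keeps only tasks rows whose project_id matches an id in projects. Walk through each task:
  - task 1 (Optimize): project_id=3 -> matches Atlas
  - task 2 (Implement): project_id=NULL, no match -> dropped
  - task 3 (Setup): project_id=1 -> matches Orion
  - task 4 (Refactor): project_id=3 -> matches Atlas
  - task 5 (Review): project_id=NULL, no match -> dropped
  - task 6 (Deploy): project_id=4 -> matches Aurora
  - task 7 (Design): project_id=3 -> matches Atlas
So 2 of 7 rows are dropped.

SQL:
SELECT a.name, b.name AS project
FROM tasks a
INNER JOIN projects b ON a.project_id = b.id

Result:
name     | project
---------+--------
Optimize | Atlas  
Setup    | Orion  
Refactor | Atlas  
Deploy   | Aurora 
Design   | Atlas  


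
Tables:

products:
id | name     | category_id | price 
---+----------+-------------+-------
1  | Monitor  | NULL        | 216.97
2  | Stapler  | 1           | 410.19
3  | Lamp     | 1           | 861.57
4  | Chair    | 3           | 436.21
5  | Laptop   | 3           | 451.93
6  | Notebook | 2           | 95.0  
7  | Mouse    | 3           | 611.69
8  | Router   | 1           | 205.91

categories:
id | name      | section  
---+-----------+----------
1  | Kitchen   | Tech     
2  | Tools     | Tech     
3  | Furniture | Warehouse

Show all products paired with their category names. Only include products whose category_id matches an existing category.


INNER JOIN keeps only products rows whose category_id matches an id in categories. Walk through each product:
  - product 1 (Monitor): category_id=NULL, no match -> dropped
  - product 2 (Stapler): category_id=1 -> matches Kitchen
  - product 3 (Lamp): category_id=1 -> matches Kitchen
  - product 4 (Chair): category_id=3 -> matches Furniture
  - product 5 (Laptop): category_id=3 -> matches Furniture
  - product 6 (Notebook): category_id=2 -> matches Tools
  - product 7 (Mouse): category_id=3 -> matches Furniture
  - product 8 (Router): category_id=1 -> matches Kitchen
So 1 of 8 rows is dropped.

SQL:
SELECT a.name, b.name AS category
FROM products a
INNER JOIN categories b ON a.category_id = b.id

Result:
name     | category 
---------+----------
Stapler  | Kitchen  
Lamp     | Kitchen  
Chair    | Furniture
Laptop   | Furniture
Notebook | Tools    
Mouse    | Furniture
Router   | Kitchen  


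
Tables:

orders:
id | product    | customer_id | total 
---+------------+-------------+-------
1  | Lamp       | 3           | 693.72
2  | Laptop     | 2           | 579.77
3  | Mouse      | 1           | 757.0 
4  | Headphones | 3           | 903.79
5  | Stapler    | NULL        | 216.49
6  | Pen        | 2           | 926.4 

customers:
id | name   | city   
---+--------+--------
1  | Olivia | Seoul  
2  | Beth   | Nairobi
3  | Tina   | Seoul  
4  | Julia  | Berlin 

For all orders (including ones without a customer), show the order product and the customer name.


LEFT JOIN keeps every row from orders (the left table); where customer_id has no match in customers, the customer columns become NULL. Walk through each order:
  - order 1 (Lamp): customer_id=3 -> matches Tina
  - order 2 (Laptop): customer_id=2 -> matches Beth
  - order 3 (Mouse): customer_id=1 -> matches Olivia
  - order 4 (Headphones): customer_id=3 -> matches Tina
  - order 5 (Stapler): customer_id=NULL, no match -> kept with NULL
  - order 6 (Pen): customer_id=2 -> matches Beth
All 6 rows appear; 1 has NULL customer.

SQL:
SELECT a.product, b.name AS customer
FROM orders a
LEFT JOIN customers b ON a.customer_id = b.id

Result:
product    | customer
-----------+---------
Lamp       | Tina    
Laptop     | Beth    
Mouse      | Olivia  
Headphones | Tina    
Stapler    | NULL    
Pen        | Beth    


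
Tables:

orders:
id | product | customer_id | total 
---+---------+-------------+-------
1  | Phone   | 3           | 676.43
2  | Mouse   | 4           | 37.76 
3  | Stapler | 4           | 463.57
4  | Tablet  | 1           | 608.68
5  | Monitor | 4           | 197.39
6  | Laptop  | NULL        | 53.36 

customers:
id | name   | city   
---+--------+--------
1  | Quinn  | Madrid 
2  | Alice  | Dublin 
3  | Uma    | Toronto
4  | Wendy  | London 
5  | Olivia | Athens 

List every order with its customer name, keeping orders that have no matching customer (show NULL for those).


LEFT JOIN keeps every row from orders (the left table); where customer_id has no match in customers, the customer columns become NULL. Walk through each order:
  - order 1 (Phone): customer_id=3 -> matches Uma
  - order 2 (Mouse): customer_id=4 -> matches Wendy
  - order 3 (Stapler): customer_id=4 -> matches Wendy
  - order 4 (Tablet): customer_id=1 -> matches Quinn
  - order 5 (Monitor): customer_id=4 -> matches Wendy
  - order 6 (Laptop): customer_id=NULL, no match -> kept with NULL
All 6 rows appear; 1 has NULL customer.

SQL:
SELECT a.product, b.name AS customer
FROM orders a
LEFT JOIN customers b ON a.customer_id = b.id

Result:
product | customer
--------+---------
Phone   | Uma     
Mouse   | Wendy   
Stapler | Wendy   
Tablet  | Quinn   
Monitor | Wendy   
Laptop  | NULL    


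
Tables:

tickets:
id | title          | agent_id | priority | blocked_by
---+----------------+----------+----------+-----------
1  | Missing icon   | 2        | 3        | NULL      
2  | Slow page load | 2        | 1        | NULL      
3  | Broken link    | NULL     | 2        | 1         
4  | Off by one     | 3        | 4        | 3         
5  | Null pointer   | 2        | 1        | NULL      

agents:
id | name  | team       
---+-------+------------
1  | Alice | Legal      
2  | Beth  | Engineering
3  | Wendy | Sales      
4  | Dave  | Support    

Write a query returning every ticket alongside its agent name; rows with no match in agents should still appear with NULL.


LEFT JOIN keeps every row from tickets (the left table); where agent_id has no match in agents, the agent columns become NULL. Walk through each ticket:
  - ticket 1 (Missing icon): agent_id=2 -> matches Beth
  - ticket 2 (Slow page load): agent_id=2 -> matches Beth
  - ticket 3 (Broken link): agent_id=NULL, no match -> kept with NULL
  - ticket 4 (Off by one): agent_id=3 -> matches Wendy
  - ticket 5 (Null pointer): agent_id=2 -> matches Beth
All 5 rows appear; 1 has NULL agent.

SQL:
SELECT a.title, b.name AS agent
FROM tickets a
LEFT JOIN agents b ON a.agent_id = b.id

Result:
title          | agent
---------------+------
Missing icon   | Beth 
Slow page load | Beth 
Broken link    | NULL 
Off by one     | Wendy
Null pointer   | Beth 


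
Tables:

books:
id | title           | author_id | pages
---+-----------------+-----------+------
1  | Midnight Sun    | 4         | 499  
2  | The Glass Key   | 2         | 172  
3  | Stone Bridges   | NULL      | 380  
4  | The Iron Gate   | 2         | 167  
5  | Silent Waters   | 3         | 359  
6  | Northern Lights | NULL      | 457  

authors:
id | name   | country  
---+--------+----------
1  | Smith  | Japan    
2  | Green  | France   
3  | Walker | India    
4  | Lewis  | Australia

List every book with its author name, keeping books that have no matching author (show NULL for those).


LEFT JOIN keeps every row from books (the left table); where author_id has no match in authors, the author columns become NULL. Walk through each book:
  - book 1 (Midnight Sun): author_id=4 -> matches Lewis
  - book 2 (The Glass Key): author_id=2 -> matches Green
  - book 3 (Stone Bridges): author_id=NULL, no match -> kept with NULL
  - book 4 (The Iron Gate): author_id=2 -> matches Green
  - book 5 (Silent Waters): author_id=3 -> matches Walker
  - book 6 (Northern Lights): author_id=NULL, no match -> kept with NULL
All 6 rows appear; 2 have NULL author.

SQL:
SELECT a.title, b.name AS author
FROM books a
LEFT JOIN authors b ON a.author_id = b.id

Result:
title           | author
----------------+-------
Midnight Sun    | Lewis 
The Glass Key   | Green 
Stone Bridges   | NULL  
The Iron Gate   | Green 
Silent Waters   | Walker
Northern Lights | NULL  


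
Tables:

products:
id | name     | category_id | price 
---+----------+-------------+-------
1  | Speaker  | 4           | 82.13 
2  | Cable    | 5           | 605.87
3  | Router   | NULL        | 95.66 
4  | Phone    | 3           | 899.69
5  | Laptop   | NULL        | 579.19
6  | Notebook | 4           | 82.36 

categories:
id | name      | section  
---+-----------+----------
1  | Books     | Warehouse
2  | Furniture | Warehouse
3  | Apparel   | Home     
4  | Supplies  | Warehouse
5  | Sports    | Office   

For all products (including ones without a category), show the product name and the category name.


LEFT JOIN keeps every row from products (the left table); where category_id has no match in categories, the category columns become NULL. Walk through each product:
  - product 1 (Speaker): category_id=4 -> matches Supplies
  - product 2 (Cable): category_id=5 -> matches Sports
  - product 3 (Router): category_id=NULL, no match -> kept with NULL
  - product 4 (Phone): category_id=3 -> matches Apparel
  - product 5 (Laptop): category_id=NULL, no match -> kept with NULL
  - product 6 (Notebook): category_id=4 -> matches Supplies
All 6 rows appear; 2 have NULL category.

SQL:
SELECT a.name, b.name AS category
FROM products a
LEFT JOIN categories b ON a.category_id = b.id

Result:
name     | category
---------+---------
Speaker  | Supplies
Cable    | Sports  
Router   | NULL    
Phone    | Apparel 
Laptop   | NULL    
Notebook | Supplies


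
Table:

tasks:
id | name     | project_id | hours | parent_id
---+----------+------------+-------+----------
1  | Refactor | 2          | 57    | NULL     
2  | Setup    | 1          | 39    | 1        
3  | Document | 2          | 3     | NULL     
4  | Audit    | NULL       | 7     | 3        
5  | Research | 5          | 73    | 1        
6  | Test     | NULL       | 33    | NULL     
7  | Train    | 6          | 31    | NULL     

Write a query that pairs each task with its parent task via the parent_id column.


This is a self-join: tasks is joined to a second copy of itself, matching each row's parent_id to another row's id. Use LEFT JOIN so rows with parent_id=NULL are kept.
  - task 1 (Refactor): parent_id=NULL -> NULL
  - task 2 (Setup): parent_id=1 -> Refactor
  - task 3 (Document): parent_id=NULL -> NULL
  - task 4 (Audit): parent_id=3 -> Document
  - task 5 (Research): parent_id=1 -> Refactor
  - task 6 (Test): parent_id=NULL -> NULL
  - task 7 (Train): parent_id=NULL -> NULL

SQL:
SELECT a.name AS item, b.name AS parent
FROM tasks a
LEFT JOIN tasks b ON a.parent_id = b.id

Result:
item     | parent  
---------+---------
Refactor | NULL    
Setup    | Refactor
Document | NULL    
Audit    | Document
Research | Refactor
Test     | NULL    
Train    | NULL    


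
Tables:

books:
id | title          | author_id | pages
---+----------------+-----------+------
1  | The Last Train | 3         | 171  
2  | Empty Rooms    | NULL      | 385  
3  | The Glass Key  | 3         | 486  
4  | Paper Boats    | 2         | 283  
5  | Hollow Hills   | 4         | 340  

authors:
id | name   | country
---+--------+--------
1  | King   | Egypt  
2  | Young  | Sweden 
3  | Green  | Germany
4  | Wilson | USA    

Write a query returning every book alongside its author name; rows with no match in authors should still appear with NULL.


LEFT JOIN keeps every row from books (the left table); where author_id has no match in authors, the author columns become NULL. Walk through each book:
  - book 1 (The Last Train): author_id=3 -> matches Green
  - book 2 (Empty Rooms): author_id=NULL, no match -> kept with NULL
  - book 3 (The Glass Key): author_id=3 -> matches Green
  - book 4 (Paper Boats): author_id=2 -> matches Young
  - book 5 (Hollow Hills): author_id=4 -> matches Wilson
All 5 rows appear; 1 has NULL author.

SQL:
SELECT a.title, b.name AS author
FROM books a
LEFT JOIN authors b ON a.author_id = b.id

Result:
title          | author
---------------+-------
The Last Train | Green 
Empty Rooms    | NULL  
The Glass Key  | Green 
Paper Boats    | Young 
Hollow Hills   | Wilson


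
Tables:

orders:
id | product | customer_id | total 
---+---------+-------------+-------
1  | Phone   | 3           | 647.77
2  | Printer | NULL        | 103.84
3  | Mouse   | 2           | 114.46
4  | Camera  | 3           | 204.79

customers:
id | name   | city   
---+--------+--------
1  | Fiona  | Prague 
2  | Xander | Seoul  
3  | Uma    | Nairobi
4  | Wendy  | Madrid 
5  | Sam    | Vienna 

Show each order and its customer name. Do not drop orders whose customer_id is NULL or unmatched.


LEFT JOIN keeps every row from orders (the left table); where customer_id has no match in customers, the customer columns become NULL. Walk through each order:
  - order 1 (Phone): customer_id=3 -> matches Uma
  - order 2 (Printer): customer_id=NULL, no match -> kept with NULL
  - order 3 (Mouse): customer_id=2 -> matches Xander
  - order 4 (Camera): customer_id=3 -> matches Uma
All 4 rows appear; 1 has NULL customer.

SQL:
SELECT a.product, b.name AS customer
FROM orders a
LEFT JOIN customers b ON a.customer_id = b.id

Result:
product | customer
--------+---------
Phone   | Uma     
Printer | NULL    
Mouse   | Xander  
Camera  | Uma     


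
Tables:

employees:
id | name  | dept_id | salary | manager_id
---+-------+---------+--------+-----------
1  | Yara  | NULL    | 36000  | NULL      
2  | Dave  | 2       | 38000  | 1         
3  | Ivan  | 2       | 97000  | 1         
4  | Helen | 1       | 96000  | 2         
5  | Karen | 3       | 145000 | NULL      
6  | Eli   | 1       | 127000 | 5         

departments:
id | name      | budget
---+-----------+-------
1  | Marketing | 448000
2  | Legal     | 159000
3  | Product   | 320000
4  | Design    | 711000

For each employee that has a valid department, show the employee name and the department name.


INNER JOIN keeps only employees rows whose dept_id matches an id in departments. Walk through each employee:
  - employee 1 (Yara): dept_id=NULL, no match -> dropped
  - employee 2 (Dave): dept_id=2 -> matches Legal
  - employee 3 (Ivan): dept_id=2 -> matches Legal
  - employee 4 (Helen): dept_id=1 -> matches Marketing
  - employee 5 (Karen): dept_id=3 -> matches Product
  - employee 6 (Eli): dept_id=1 -> matches Marketing
So 1 of 6 rows is dropped.

SQL:
SELECT a.name, b.name AS department
FROM employees a
INNER JOIN departments b ON a.dept_id = b.id

Result:
name  | department
------+-----------
Dave  | Legal     
Ivan  | Legal     
Helen | Marketing 
Karen | Product   
Eli   | Marketing 


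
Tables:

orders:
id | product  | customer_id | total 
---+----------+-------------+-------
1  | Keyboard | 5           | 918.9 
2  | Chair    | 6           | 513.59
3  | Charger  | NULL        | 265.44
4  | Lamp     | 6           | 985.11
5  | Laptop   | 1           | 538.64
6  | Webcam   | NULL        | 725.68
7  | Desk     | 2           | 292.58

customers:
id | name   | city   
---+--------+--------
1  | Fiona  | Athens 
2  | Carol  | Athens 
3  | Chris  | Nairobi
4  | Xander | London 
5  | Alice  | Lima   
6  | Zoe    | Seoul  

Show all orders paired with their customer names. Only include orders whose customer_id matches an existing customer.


INNER JOIN keeps only orders rows whose customer_id matches an id in customers. Walk through each order:
  - order 1 (Keyboard): customer_id=5 -> matches Alice
  - order 2 (Chair): customer_id=6 -> matches Zoe
  - order 3 (Charger): customer_id=NULL, no match -> dropped
  - order 4 (Lamp): customer_id=6 -> matches Zoe
  - order 5 (Laptop): customer_id=1 -> matches Fiona
  - order 6 (Webcam): customer_id=NULL, no match -> dropped
  - order 7 (Desk): customer_id=2 -> matches Carol
So 2 of 7 rows are dropped.

SQL:
SELECT a.product, b.name AS customer
FROM orders a
INNER JOIN customers b ON a.customer_id = b.id

Result:
product  | customer
---------+---------
Keyboard | Alice   
Chair    | Zoe     
Lamp     | Zoe     
Laptop   | Fiona   
Desk     | Carol   


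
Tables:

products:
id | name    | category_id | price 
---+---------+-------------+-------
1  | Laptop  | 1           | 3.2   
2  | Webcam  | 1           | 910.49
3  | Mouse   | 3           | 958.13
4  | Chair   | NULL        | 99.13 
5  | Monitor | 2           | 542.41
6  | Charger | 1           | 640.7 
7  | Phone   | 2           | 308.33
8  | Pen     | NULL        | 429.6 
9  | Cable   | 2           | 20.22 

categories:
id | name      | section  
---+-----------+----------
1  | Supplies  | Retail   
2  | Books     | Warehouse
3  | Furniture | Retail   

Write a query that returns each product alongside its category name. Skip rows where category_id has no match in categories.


INNER JOIN keeps only products rows whose category_id matches an id in categories. Walk through each product:
  - product 1 (Laptop): category_id=1 -> matches Supplies
  - product 2 (Webcam): category_id=1 -> matches Supplies
  - product 3 (Mouse): category_id=3 -> matches Furniture
  - product 4 (Chair): category_id=NULL, no match -> dropped
  - product 5 (Monitor): category_id=2 -> matches Books
  - product 6 (Charger): category_id=1 -> matches Supplies
  - product 7 (Phone): category_id=2 -> matches Books
  - product 8 (Pen): category_id=NULL, no match -> dropped
  - product 9 (Cable): category_id=2 -> matches Books
So 2 of 9 rows are dropped.

SQL:
SELECT a.name, b.name AS category
FROM products a
INNER JOIN categories b ON a.category_id = b.id

Result:
name    | category 
--------+----------
Laptop  | Supplies 
Webcam  | Supplies 
Mouse   | Furniture
Monitor | Books    
Charger | Supplies 
Phone   | Books    
Cable   | Books    


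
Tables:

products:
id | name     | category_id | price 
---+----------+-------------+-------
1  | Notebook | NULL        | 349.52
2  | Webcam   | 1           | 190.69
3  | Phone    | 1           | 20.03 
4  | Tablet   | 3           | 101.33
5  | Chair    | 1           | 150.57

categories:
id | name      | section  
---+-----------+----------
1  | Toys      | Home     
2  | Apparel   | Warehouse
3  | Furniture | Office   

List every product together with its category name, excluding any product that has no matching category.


INNER JOIN keeps only products rows whose category_id matches an id in categories. Walk through each product:
  - product 1 (Notebook): category_id=NULL, no match -> dropped
  - product 2 (Webcam): category_id=1 -> matches Toys
  - product 3 (Phone): category_id=1 -> matches Toys
  - product 4 (Tablet): category_id=3 -> matches Furniture
  - product 5 (Chair): category_id=1 -> matches Toys
So 1 of 5 rows is dropped.

SQL:
SELECT a.name, b.name AS category
FROM products a
INNER JOIN categories b ON a.category_id = b.id

Result:
name   | category 
-------+----------
Webcam | Toys     
Phone  | Toys     
Tablet | Furniture
Chair  | Toys     
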